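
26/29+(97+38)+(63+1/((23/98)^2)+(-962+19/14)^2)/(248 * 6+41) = 3399834521421/4597452244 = 739.50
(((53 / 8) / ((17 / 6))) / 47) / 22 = 159 / 70312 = 0.00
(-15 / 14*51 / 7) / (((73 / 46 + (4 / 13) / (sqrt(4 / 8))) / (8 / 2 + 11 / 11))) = -1085347575 / 40811561 + 210436200*sqrt(2) / 40811561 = -19.30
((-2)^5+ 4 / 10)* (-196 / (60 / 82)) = 634844 / 75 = 8464.59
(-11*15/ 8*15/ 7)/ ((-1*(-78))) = -825/ 1456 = -0.57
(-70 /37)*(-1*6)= 420 /37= 11.35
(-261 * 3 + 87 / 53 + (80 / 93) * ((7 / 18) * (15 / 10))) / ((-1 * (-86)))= -5773264 / 635841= -9.08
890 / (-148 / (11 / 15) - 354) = -4895 / 3057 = -1.60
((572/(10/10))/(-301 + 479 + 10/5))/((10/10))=3.18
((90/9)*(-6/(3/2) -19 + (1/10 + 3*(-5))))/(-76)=379/76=4.99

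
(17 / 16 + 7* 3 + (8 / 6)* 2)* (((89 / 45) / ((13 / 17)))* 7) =12571517 / 28080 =447.70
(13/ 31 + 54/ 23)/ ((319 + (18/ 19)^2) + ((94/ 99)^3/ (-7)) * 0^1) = 712253/ 82339379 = 0.01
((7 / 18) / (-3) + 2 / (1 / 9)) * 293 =282745 / 54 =5236.02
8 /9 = 0.89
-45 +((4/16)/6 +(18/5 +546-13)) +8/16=59057/120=492.14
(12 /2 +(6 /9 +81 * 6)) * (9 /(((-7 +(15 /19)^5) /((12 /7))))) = -65874137796 /58006613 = -1135.63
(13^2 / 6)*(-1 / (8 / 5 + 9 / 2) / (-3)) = 845 / 549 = 1.54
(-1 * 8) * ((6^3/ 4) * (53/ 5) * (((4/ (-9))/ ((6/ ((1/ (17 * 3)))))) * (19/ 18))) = 16112/ 2295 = 7.02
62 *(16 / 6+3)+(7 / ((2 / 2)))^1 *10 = 1264 / 3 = 421.33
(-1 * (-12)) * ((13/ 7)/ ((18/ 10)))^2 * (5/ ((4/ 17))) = 271.45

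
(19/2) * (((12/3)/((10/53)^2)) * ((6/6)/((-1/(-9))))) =480339/50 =9606.78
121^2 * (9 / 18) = 7320.50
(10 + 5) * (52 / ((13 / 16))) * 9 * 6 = 51840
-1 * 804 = -804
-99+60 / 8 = -183 / 2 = -91.50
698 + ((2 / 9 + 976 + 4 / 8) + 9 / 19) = 572917 / 342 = 1675.20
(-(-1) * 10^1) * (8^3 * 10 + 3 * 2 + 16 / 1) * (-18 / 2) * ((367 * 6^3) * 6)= -220112976960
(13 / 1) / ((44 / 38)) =247 / 22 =11.23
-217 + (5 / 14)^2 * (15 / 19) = -807733 / 3724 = -216.90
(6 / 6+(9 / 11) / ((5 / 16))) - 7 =-186 / 55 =-3.38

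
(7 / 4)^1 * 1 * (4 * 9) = 63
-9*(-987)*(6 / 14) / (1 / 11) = 41877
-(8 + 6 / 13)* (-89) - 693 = 781 / 13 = 60.08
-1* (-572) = 572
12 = 12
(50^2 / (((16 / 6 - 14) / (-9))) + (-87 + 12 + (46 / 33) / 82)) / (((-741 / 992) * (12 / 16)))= -174350213888 / 51131223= -3409.86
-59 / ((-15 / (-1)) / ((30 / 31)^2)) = -3540 / 961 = -3.68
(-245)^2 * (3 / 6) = 60025 / 2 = 30012.50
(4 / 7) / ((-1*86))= -0.01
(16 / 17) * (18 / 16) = 18 / 17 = 1.06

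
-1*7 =-7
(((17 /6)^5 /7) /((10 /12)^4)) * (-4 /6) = -1419857 /39375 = -36.06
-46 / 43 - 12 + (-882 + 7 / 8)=-307603 / 344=-894.19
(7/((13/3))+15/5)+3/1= 99/13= 7.62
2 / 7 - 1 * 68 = -474 / 7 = -67.71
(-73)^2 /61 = 5329 /61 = 87.36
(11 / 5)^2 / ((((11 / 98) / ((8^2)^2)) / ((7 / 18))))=15454208 / 225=68685.37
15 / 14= 1.07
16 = 16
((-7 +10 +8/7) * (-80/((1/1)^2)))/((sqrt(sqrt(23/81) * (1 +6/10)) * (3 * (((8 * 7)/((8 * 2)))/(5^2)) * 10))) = -2900 * sqrt(10) * 23^(3/4)/1127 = -85.46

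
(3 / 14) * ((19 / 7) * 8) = 228 / 49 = 4.65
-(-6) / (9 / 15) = 10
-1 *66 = -66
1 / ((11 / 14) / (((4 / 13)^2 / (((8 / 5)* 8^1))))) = 35 / 3718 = 0.01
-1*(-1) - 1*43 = -42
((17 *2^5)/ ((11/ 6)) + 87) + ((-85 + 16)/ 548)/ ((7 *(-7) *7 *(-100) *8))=634716834441/ 1654083200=383.73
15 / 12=5 / 4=1.25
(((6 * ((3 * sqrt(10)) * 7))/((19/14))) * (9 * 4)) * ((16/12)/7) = 12096 * sqrt(10)/19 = 2013.21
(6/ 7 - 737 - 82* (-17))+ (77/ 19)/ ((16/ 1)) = 1400459/ 2128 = 658.11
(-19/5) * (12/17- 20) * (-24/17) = -149568/1445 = -103.51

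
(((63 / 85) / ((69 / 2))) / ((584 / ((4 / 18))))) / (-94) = -7 / 80491260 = -0.00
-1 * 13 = -13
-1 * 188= -188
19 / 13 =1.46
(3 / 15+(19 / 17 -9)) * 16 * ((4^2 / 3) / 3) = -167168 / 765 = -218.52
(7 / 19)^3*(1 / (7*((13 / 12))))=588 / 89167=0.01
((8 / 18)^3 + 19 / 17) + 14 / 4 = 116629 / 24786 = 4.71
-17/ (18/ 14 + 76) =-119/ 541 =-0.22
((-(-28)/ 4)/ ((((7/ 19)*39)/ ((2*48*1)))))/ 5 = 608/ 65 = 9.35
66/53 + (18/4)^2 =4557/212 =21.50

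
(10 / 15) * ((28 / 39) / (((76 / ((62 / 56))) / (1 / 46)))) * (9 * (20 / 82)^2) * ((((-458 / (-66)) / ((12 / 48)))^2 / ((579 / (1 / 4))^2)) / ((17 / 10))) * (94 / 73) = 38203268500 / 4326625359089654049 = 0.00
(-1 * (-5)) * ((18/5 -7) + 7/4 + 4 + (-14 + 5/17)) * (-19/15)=24453/340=71.92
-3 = -3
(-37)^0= 1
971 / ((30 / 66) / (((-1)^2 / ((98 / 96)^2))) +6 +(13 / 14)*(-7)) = -36895.09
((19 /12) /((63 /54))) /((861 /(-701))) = -13319 /12054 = -1.10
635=635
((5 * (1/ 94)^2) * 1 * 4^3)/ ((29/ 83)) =6640/ 64061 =0.10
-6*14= -84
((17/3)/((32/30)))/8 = 85/128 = 0.66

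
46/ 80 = 23/ 40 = 0.58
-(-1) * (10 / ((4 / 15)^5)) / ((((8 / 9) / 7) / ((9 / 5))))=430565625 / 4096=105118.56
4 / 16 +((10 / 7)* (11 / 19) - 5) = -2087 / 532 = -3.92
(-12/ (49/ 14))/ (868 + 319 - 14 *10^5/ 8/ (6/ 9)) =0.00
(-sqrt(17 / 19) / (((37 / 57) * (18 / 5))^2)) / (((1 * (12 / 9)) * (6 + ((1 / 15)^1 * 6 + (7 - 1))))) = -2375 * sqrt(323) / 4074144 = -0.01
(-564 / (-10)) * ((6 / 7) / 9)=188 / 35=5.37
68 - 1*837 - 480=-1249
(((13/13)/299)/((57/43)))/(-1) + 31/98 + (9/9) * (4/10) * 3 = 12641879/8351070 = 1.51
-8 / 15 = -0.53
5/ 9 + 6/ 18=8/ 9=0.89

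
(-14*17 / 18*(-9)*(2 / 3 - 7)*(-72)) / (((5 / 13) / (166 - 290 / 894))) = 17414059208 / 745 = 23374576.12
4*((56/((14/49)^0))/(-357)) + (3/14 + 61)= 43259/714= 60.59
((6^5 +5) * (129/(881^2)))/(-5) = -0.26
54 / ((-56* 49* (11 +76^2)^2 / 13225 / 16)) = -0.00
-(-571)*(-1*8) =-4568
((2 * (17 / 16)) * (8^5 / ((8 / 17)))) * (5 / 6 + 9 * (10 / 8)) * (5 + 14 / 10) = 11442858.67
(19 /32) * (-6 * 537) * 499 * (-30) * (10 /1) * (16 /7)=4582167300 /7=654595328.57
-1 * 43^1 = -43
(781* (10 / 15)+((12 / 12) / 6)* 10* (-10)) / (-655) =-504 / 655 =-0.77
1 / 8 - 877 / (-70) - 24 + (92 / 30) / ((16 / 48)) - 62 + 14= -14041 / 280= -50.15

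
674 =674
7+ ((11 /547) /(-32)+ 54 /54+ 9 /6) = 166277 /17504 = 9.50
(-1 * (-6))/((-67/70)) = -420/67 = -6.27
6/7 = 0.86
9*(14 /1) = 126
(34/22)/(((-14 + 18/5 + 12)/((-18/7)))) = -765/308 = -2.48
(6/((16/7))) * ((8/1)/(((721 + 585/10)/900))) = 37800/1559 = 24.25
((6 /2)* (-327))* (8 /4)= -1962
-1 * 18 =-18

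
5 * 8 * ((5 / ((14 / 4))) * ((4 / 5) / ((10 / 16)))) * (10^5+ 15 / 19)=7314343.46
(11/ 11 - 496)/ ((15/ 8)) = -264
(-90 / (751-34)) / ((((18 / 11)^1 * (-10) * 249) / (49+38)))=319 / 119022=0.00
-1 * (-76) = 76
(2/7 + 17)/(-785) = -121/5495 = -0.02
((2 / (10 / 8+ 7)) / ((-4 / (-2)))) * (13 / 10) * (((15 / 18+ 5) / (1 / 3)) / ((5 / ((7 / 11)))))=637 / 1815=0.35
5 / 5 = 1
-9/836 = -0.01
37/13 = 2.85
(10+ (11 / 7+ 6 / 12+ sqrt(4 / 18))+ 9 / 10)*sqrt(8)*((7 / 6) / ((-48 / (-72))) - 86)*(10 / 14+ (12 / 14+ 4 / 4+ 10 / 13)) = -23255696*sqrt(2) / 3185 - 102448 / 273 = -10701.33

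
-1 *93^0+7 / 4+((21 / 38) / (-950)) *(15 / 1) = 1338 / 1805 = 0.74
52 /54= 26 /27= 0.96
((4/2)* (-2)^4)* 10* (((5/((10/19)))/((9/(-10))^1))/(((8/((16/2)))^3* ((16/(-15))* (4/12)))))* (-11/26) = -52250/13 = -4019.23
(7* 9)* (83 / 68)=5229 / 68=76.90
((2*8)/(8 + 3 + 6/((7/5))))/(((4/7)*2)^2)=343/428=0.80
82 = 82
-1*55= -55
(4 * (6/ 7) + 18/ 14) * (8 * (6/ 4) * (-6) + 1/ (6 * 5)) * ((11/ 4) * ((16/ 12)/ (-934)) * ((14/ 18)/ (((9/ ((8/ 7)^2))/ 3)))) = 4179824/ 9267615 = 0.45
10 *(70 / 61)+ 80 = 5580 / 61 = 91.48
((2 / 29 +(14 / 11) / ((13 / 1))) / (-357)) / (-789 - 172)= 692 / 1422740319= 0.00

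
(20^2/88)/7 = 50/77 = 0.65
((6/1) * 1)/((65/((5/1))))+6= 84/13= 6.46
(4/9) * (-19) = -76/9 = -8.44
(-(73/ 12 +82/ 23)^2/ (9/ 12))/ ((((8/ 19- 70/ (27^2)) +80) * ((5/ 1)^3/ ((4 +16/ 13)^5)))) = -38892454575659136/ 803406902978875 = -48.41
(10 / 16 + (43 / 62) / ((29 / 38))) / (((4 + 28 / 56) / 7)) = 25739 / 10788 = 2.39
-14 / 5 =-2.80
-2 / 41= -0.05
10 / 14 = 5 / 7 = 0.71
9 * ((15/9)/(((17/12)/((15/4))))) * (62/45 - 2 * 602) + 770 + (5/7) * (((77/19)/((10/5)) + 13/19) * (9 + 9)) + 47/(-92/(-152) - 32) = -126635792631/2697373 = -46947.82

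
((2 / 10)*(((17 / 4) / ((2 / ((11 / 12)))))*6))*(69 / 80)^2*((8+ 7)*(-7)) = -18696447 / 102400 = -182.58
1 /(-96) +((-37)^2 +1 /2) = 131471 /96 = 1369.49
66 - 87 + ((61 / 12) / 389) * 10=-48709 / 2334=-20.87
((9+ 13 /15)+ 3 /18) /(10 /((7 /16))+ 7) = 2107 /6270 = 0.34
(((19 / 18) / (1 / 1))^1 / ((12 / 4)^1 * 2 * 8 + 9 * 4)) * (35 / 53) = 95 / 11448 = 0.01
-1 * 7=-7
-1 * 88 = -88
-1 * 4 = -4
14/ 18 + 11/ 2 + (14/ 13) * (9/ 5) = 9613/ 1170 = 8.22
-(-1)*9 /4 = 9 /4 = 2.25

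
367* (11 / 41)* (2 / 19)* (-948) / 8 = -956769 / 779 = -1228.20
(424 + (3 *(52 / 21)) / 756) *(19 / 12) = 10658335 / 15876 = 671.35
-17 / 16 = -1.06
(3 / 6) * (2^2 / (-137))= -2 / 137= -0.01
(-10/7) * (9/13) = -90/91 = -0.99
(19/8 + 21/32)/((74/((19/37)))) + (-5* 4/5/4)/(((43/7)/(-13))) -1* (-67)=260474001/3767488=69.14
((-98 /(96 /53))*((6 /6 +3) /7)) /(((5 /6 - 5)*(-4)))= -371 /200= -1.86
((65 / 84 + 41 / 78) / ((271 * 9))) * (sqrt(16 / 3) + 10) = 473 * sqrt(3) / 665847 + 2365 / 443898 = 0.01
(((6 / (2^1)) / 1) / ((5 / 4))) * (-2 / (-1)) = 24 / 5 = 4.80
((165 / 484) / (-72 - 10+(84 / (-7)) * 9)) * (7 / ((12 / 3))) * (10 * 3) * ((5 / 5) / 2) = -315 / 6688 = -0.05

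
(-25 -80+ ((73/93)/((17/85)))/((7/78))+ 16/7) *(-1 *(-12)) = -153588/217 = -707.78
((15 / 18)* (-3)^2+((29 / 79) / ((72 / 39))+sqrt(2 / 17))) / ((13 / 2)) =2* sqrt(34) / 221+14597 / 12324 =1.24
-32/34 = -16/17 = -0.94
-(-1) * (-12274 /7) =-12274 /7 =-1753.43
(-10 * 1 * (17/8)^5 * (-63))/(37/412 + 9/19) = 875277946935/18067456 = 48445.00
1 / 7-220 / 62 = -739 / 217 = -3.41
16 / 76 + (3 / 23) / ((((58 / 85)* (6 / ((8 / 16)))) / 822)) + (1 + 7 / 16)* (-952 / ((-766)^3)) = 151564607976477 / 11391888863216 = 13.30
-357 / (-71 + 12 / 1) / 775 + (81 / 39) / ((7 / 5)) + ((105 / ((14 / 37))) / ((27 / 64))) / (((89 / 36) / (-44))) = -4334850794782 / 370326775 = -11705.47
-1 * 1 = -1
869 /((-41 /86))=-74734 /41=-1822.78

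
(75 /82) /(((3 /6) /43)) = 3225 /41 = 78.66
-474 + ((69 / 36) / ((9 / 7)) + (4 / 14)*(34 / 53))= -18925157 / 40068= -472.33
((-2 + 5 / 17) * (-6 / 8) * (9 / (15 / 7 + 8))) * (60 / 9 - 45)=-210105 / 4828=-43.52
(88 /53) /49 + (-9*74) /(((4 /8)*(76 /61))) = -52751189 /49343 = -1069.07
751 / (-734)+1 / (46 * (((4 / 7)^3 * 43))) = -47409415 / 46459264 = -1.02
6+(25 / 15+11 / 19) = 470 / 57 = 8.25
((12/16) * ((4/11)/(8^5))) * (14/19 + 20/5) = 135/3424256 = 0.00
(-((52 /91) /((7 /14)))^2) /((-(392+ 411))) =64 /39347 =0.00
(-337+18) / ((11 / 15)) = -435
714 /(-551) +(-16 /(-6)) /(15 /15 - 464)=-1.30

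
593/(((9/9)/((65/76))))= 38545/76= 507.17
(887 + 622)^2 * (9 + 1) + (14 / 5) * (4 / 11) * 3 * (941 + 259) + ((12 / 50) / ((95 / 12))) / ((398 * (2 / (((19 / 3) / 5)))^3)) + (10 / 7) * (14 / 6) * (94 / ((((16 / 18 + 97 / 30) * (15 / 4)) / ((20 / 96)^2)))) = 2600941633052483299 / 114204234375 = 22774476.33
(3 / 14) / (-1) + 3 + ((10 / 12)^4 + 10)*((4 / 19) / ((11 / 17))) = 14053 / 2268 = 6.20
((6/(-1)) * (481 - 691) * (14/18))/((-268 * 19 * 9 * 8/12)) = -245/7638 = -0.03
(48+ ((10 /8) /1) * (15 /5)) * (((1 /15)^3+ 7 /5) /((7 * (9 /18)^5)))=869584 /2625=331.27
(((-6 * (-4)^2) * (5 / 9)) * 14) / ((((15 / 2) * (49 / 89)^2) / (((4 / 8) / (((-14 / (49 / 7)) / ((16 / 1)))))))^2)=-2311.53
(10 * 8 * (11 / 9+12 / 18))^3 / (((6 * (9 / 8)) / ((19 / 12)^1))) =47793664000 / 59049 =809389.90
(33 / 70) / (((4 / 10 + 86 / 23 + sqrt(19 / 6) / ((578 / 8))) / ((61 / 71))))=197213877729 / 2015319099124 - 1538747265* sqrt(114) / 28214467387736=0.10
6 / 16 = 3 / 8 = 0.38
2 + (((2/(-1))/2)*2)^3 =-6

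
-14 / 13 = -1.08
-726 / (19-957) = 363 / 469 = 0.77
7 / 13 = 0.54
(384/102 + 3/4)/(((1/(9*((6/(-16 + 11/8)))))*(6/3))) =-1842/221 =-8.33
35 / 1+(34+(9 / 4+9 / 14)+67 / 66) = 67367 / 924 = 72.91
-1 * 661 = -661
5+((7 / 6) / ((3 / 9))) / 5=57 / 10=5.70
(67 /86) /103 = 67 /8858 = 0.01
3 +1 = 4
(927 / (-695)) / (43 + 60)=-9 / 695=-0.01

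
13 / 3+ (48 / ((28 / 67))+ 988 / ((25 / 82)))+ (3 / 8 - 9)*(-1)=14147513 / 4200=3368.46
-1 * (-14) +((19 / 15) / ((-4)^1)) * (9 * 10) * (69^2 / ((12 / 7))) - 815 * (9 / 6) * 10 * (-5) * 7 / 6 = -62601 / 8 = -7825.12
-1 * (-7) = 7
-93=-93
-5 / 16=-0.31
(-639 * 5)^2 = 10208025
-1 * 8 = -8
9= 9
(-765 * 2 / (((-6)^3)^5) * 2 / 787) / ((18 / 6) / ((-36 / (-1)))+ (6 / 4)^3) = 85 / 35547399742464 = 0.00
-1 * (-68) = 68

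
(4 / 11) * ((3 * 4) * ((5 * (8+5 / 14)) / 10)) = 1404 / 77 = 18.23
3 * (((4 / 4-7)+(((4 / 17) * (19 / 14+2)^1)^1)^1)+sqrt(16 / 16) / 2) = -3363 / 238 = -14.13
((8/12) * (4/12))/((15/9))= 2/15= 0.13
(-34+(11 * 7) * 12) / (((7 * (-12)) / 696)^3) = -173649680 / 343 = -506267.29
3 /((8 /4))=1.50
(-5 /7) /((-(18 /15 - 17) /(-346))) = 8650 /553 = 15.64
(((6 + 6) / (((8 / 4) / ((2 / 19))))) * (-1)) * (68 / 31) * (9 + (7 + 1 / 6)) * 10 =-131920 / 589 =-223.97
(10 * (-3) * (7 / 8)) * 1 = -105 / 4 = -26.25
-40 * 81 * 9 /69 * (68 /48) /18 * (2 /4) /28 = -765 /1288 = -0.59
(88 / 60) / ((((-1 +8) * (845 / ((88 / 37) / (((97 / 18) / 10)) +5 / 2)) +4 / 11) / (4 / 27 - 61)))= -394623955 / 3784604067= -0.10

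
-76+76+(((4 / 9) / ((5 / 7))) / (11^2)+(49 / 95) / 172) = 28973 / 3558852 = 0.01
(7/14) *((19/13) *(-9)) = -171/26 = -6.58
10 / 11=0.91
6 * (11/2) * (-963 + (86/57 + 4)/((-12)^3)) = -521685791/16416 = -31779.11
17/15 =1.13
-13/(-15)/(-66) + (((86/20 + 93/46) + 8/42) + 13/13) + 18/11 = 1456099/159390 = 9.14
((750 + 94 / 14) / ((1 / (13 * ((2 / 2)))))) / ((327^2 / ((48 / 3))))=1101776 / 748503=1.47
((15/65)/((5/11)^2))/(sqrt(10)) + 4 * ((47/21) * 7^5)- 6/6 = 363 * sqrt(10)/3250 + 451385/3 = 150462.02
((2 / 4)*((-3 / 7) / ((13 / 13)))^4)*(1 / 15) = 27 / 24010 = 0.00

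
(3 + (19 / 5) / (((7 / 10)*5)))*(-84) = -1716 / 5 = -343.20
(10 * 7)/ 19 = 70/ 19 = 3.68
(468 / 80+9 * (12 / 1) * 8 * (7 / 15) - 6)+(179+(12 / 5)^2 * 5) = 12217 / 20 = 610.85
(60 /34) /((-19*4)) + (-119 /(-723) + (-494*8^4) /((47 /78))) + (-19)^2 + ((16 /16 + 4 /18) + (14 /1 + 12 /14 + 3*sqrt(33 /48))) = -1547828434906121 /460986246 + 3*sqrt(11) /4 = -3357643.10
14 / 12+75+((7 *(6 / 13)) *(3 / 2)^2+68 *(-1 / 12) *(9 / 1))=1265 / 39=32.44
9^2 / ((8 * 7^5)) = 81 / 134456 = 0.00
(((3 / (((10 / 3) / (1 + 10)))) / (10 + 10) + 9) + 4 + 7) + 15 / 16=8573 / 400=21.43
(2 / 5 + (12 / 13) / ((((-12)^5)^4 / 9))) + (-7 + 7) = 922942220404021788677 / 2307355551010054471680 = 0.40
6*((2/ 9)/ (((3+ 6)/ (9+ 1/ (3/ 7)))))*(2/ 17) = 16/ 81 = 0.20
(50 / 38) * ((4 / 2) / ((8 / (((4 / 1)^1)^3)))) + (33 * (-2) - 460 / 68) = -16703 / 323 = -51.71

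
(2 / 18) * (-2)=-0.22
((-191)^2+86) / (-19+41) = 36567 / 22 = 1662.14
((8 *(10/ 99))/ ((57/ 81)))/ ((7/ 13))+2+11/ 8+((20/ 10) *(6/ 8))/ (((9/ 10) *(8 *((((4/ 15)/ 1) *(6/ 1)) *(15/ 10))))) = 2357171/ 421344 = 5.59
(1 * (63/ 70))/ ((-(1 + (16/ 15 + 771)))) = -27/ 23192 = -0.00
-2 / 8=-1 / 4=-0.25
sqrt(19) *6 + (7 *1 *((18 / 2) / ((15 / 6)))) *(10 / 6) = 68.15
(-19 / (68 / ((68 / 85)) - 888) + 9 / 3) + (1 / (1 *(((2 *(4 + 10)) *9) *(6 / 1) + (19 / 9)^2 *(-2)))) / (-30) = 2956068319 / 977652500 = 3.02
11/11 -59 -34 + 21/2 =-163/2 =-81.50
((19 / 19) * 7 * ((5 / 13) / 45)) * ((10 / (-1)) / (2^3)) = -0.07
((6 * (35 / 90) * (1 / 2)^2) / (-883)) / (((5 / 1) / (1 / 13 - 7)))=21 / 22958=0.00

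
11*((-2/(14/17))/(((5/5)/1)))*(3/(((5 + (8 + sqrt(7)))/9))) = -2431/42 + 187*sqrt(7)/42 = -46.10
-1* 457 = -457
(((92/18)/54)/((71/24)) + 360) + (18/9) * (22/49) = 101709700/281799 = 360.93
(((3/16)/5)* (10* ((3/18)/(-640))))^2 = 1/104857600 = 0.00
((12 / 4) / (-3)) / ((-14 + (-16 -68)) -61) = 1 / 159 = 0.01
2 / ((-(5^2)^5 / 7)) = -14 / 9765625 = -0.00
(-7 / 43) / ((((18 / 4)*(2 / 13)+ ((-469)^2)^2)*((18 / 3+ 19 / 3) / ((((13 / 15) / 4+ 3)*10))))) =-17563 / 2001404622386324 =-0.00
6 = 6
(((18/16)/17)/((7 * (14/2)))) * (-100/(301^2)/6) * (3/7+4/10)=-435/2113177724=-0.00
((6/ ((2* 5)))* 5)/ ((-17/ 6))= -18/ 17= -1.06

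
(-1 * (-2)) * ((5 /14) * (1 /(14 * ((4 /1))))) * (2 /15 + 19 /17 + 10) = 2869 /19992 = 0.14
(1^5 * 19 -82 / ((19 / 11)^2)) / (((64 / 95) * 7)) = -15315 / 8512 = -1.80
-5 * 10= -50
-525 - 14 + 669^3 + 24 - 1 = 299417793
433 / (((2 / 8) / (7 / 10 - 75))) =-643438 / 5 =-128687.60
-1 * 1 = -1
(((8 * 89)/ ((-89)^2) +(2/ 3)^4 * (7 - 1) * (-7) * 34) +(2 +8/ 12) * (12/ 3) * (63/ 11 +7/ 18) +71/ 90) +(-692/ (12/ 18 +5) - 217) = -2494285571/ 4493610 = -555.07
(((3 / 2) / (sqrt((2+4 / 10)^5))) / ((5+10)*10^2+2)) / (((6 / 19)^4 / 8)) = 3258025*sqrt(15) / 140154624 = 0.09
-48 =-48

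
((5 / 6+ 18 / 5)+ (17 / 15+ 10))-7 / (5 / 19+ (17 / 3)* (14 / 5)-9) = 444547 / 30480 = 14.58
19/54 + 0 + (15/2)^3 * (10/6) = 151951/216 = 703.48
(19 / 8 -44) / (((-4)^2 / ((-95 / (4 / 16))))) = 31635 / 32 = 988.59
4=4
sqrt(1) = 1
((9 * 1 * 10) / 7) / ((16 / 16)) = 90 / 7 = 12.86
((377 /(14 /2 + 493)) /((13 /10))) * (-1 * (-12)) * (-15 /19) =-522 /95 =-5.49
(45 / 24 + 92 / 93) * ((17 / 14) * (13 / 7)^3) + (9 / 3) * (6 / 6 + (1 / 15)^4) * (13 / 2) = 839584750199 / 20096370000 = 41.78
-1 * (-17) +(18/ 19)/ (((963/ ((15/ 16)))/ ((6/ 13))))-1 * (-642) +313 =102755997/ 105716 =972.00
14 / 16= 7 / 8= 0.88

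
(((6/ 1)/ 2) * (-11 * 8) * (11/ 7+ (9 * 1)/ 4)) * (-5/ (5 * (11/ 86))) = 7887.43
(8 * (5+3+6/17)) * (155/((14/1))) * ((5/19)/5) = 88040/2261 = 38.94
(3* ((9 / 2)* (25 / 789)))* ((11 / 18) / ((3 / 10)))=0.87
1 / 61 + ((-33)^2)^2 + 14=72342036 / 61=1185935.02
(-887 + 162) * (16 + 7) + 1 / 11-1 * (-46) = -182918 / 11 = -16628.91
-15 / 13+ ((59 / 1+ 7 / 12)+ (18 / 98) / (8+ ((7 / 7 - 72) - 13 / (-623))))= 312916003 / 5355714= 58.43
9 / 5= 1.80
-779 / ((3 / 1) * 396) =-0.66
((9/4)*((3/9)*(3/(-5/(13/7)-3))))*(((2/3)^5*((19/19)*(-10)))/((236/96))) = 4160/19647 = 0.21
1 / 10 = 0.10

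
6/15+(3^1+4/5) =21/5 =4.20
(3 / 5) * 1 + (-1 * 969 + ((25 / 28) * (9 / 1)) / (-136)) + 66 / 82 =-755389581 / 780640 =-967.65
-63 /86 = -0.73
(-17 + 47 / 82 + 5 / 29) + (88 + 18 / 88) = 3764143 / 52316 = 71.95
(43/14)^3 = 28.97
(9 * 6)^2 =2916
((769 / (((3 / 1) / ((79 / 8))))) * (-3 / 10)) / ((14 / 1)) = -60751 / 1120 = -54.24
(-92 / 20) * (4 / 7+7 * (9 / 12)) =-26.78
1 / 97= 0.01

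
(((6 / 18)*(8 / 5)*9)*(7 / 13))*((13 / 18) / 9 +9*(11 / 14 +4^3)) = 2645176 / 1755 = 1507.22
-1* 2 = -2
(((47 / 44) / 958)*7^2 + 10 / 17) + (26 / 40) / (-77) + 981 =24619823407 / 25080440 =981.63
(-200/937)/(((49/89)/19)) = -338200/45913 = -7.37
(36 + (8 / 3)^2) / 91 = 388 / 819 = 0.47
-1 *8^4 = -4096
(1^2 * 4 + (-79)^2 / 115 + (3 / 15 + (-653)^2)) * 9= 441393831 / 115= 3838207.23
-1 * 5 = -5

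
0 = 0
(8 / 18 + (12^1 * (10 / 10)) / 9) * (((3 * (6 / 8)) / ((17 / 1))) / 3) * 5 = 20 / 51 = 0.39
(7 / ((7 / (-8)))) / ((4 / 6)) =-12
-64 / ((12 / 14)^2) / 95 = -784 / 855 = -0.92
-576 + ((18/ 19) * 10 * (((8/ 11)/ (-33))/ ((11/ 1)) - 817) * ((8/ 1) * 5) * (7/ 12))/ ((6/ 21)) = -15999782564/ 25289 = -632677.55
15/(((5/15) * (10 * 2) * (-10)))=-0.22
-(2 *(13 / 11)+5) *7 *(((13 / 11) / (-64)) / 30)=2457 / 77440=0.03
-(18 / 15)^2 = -36 / 25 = -1.44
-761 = -761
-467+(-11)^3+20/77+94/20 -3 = -1382951/770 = -1796.04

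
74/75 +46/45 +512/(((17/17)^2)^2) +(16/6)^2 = 13028/25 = 521.12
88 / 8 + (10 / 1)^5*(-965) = -96499989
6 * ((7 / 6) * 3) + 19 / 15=22.27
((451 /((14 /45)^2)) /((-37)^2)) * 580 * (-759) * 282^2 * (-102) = 815285532988971000 /67081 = 12153747454405.44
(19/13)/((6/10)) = 95/39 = 2.44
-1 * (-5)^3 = 125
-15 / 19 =-0.79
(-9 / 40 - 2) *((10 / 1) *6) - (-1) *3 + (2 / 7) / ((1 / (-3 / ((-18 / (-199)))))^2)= 11579 / 63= 183.79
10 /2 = 5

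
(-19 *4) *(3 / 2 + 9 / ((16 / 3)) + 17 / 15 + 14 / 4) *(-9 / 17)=106989 / 340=314.67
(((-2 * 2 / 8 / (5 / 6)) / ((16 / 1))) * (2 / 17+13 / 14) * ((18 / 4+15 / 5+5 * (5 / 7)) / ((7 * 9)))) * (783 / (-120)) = 671553 / 14927360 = 0.04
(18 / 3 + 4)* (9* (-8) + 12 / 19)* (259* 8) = -28096320 / 19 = -1478753.68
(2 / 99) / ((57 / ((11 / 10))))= 1 / 2565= 0.00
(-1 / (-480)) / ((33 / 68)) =17 / 3960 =0.00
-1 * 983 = -983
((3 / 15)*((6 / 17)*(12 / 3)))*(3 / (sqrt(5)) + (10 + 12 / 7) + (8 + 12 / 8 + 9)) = 72*sqrt(5) / 425 + 5076 / 595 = 8.91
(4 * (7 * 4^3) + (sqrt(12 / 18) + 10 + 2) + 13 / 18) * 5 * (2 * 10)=100 * sqrt(6) / 3 + 1624250 / 9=180553.87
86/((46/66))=2838/23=123.39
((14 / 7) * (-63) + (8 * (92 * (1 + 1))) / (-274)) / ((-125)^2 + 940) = -17998 / 2269405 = -0.01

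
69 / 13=5.31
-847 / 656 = -1.29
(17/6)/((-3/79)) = -1343/18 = -74.61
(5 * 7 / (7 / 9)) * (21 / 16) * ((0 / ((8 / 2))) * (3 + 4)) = 0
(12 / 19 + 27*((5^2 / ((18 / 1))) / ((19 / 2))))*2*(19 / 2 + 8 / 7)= 12963 / 133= 97.47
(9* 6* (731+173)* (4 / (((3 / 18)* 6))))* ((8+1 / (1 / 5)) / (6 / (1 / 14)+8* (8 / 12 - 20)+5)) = -7615296 / 197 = -38656.32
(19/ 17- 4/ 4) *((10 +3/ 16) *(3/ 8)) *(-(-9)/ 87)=1467/ 31552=0.05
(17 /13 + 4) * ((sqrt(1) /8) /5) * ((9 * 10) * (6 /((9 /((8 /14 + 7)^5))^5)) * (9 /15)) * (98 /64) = 294187744123041947196884199128395913277595939 /27666519311140996712811840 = 10633348590567944898.77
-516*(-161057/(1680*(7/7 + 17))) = 6925451/2520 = 2748.19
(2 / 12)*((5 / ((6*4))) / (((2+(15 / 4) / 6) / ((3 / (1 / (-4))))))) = -10 / 63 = -0.16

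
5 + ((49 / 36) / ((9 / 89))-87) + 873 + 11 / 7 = 806.03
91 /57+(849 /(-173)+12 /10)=-104084 /49305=-2.11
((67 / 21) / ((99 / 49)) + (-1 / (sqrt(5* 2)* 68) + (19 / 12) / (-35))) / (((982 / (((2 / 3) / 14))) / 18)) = 63779 / 47636820- 3* sqrt(10) / 2337160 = 0.00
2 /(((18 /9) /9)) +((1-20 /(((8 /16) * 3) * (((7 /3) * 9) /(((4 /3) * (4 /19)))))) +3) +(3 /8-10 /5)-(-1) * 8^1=551485 /28728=19.20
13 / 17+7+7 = 14.76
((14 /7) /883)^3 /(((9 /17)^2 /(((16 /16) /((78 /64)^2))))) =2367488 /84819624143787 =0.00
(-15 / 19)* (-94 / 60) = 47 / 38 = 1.24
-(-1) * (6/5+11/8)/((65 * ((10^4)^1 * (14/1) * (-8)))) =-0.00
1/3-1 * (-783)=2350/3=783.33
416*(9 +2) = 4576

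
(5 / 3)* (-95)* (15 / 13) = -182.69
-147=-147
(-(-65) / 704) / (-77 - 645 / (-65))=-845 / 613888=-0.00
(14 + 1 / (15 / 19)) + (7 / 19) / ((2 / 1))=8807 / 570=15.45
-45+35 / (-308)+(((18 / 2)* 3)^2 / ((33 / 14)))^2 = 46272581 / 484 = 95604.51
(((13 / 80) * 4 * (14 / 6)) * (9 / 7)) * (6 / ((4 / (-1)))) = -2.92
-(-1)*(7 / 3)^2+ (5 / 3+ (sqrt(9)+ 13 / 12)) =403 / 36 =11.19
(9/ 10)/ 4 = 9/ 40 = 0.22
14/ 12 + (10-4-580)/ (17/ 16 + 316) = -2177/ 3382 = -0.64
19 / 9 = 2.11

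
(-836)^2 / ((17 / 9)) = 6290064 / 17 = 370003.76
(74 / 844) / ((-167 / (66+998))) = -19684 / 35237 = -0.56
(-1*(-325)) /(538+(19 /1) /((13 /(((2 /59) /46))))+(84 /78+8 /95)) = 544665875 /903579253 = 0.60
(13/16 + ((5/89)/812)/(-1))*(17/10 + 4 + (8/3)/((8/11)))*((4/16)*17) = 1121883227/34688640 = 32.34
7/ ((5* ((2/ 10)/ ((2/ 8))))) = 7/ 4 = 1.75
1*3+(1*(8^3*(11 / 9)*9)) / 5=5647 / 5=1129.40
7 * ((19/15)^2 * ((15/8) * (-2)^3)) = -2527/15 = -168.47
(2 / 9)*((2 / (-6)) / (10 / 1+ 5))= -2 / 405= -0.00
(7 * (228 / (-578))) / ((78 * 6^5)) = -133 / 29214432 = -0.00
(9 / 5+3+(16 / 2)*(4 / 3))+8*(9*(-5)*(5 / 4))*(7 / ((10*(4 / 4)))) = -4493 / 15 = -299.53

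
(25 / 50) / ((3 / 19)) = 19 / 6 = 3.17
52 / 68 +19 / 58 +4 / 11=15791 / 10846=1.46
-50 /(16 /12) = -75 /2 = -37.50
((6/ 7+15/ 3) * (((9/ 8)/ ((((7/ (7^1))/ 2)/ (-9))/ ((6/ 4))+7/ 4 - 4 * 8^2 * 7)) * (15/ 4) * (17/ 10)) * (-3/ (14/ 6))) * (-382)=-873446247/ 75793592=-11.52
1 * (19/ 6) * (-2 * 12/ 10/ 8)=-19/ 20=-0.95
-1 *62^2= -3844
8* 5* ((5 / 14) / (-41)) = -100 / 287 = -0.35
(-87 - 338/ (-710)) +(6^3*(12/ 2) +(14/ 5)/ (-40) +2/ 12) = 25763899/ 21300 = 1209.57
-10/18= -5/9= -0.56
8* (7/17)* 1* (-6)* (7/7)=-336/17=-19.76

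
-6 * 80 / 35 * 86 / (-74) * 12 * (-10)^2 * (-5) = -24768000 / 259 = -95629.34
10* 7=70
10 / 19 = 0.53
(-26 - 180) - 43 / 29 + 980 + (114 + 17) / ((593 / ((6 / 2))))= 13296376 / 17197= 773.18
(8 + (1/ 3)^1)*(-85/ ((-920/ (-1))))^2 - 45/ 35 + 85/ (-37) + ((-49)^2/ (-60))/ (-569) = -257568578929/ 74840888640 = -3.44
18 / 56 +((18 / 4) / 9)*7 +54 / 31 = 4829 / 868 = 5.56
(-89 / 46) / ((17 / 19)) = -1691 / 782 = -2.16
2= 2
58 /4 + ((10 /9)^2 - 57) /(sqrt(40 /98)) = 29 /2 - 31619 * sqrt(5) /810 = -72.79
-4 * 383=-1532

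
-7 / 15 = -0.47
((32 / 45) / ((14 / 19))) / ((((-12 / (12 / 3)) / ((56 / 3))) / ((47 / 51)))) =-114304 / 20655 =-5.53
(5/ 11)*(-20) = -100/ 11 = -9.09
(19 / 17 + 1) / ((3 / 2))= 24 / 17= 1.41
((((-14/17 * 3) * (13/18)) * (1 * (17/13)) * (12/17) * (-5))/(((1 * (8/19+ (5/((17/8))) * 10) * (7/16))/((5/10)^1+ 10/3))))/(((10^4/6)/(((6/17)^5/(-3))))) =-566352/171625214875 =-0.00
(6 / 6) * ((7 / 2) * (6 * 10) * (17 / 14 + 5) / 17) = 1305 / 17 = 76.76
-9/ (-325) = 0.03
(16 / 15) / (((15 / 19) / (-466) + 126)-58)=141664 / 9030855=0.02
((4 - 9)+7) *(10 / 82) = 10 / 41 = 0.24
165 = 165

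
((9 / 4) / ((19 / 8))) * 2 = 36 / 19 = 1.89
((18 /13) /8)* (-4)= -9 /13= -0.69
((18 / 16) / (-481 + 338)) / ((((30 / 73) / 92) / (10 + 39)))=-246813 / 2860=-86.30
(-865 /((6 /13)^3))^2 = 3611539164025 /46656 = 77407818.16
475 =475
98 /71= 1.38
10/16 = 0.62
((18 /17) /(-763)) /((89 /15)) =-0.00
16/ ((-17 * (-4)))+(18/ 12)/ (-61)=437/ 2074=0.21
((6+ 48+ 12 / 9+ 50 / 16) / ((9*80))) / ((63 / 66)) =0.09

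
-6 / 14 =-3 / 7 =-0.43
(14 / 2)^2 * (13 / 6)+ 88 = 1165 / 6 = 194.17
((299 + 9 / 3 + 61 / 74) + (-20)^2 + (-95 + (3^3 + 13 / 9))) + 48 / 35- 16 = 14490433 / 23310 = 621.64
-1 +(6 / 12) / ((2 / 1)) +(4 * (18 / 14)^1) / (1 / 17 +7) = -3 / 140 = -0.02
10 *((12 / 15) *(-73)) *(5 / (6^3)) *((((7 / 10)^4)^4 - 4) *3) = 972524665356139709 / 6000000000000000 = 162.09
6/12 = 1/2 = 0.50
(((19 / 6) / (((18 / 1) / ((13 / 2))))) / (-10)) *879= -72371 / 720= -100.52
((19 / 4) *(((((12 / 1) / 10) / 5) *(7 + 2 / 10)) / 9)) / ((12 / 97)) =1843 / 250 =7.37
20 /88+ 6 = 137 /22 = 6.23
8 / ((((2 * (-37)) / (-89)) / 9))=3204 / 37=86.59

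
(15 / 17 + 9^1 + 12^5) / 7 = 4230312 / 119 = 35548.84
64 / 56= 8 / 7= 1.14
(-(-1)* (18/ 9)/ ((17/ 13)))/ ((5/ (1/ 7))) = 26/ 595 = 0.04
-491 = -491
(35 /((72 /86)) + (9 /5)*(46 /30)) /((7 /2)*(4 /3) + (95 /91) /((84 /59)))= 25549433 /3095775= 8.25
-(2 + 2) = -4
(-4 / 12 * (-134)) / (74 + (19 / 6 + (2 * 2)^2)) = 268 / 559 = 0.48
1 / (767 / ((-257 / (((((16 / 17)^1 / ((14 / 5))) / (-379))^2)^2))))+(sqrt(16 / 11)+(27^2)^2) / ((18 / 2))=-1063353736377125303057 / 1963520000+4 * sqrt(11) / 99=-541554828255.82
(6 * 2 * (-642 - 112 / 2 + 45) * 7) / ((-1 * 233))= 54852 / 233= 235.42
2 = 2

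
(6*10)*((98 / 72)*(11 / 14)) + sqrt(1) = 391 / 6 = 65.17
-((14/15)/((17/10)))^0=-1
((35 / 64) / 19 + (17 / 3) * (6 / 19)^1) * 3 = 6633 / 1216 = 5.45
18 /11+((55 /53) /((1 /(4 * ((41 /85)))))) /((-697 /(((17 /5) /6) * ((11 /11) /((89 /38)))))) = 1.64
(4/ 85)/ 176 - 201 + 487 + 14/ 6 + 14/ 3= 1095821/ 3740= 293.00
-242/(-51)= 242/51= 4.75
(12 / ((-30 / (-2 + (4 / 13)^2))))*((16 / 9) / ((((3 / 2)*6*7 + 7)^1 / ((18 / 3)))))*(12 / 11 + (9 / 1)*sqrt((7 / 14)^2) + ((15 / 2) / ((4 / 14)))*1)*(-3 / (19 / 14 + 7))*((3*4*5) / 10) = -4811968 / 604175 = -7.96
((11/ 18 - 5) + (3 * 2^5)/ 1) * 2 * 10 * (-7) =-115430/ 9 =-12825.56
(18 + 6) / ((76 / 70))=420 / 19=22.11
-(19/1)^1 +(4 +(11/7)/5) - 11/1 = -899/35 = -25.69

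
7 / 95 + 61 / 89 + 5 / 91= 626313 / 769405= 0.81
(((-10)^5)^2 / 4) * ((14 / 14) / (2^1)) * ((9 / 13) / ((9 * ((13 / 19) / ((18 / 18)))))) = 23750000000 / 169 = 140532544.38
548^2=300304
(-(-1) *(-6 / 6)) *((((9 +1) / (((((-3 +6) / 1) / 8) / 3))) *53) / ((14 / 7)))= -2120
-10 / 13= -0.77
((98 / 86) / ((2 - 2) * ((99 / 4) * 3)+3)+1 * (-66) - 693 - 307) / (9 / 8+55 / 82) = -2373080 / 3999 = -593.42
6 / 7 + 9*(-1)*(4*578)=-145650 / 7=-20807.14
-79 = -79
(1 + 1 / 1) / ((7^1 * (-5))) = -2 / 35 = -0.06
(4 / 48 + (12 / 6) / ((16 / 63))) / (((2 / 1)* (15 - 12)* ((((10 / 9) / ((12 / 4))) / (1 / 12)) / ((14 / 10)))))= 1337 / 3200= 0.42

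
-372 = -372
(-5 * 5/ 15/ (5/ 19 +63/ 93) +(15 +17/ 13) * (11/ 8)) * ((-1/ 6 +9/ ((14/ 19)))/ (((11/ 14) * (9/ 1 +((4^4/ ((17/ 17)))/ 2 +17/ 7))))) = 17959067/ 7907796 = 2.27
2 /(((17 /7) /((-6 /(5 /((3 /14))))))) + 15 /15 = 67 /85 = 0.79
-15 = -15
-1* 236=-236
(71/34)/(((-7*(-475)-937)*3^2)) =71/730728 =0.00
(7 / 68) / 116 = 7 / 7888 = 0.00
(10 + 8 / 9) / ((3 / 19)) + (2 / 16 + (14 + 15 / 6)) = 18487 / 216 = 85.59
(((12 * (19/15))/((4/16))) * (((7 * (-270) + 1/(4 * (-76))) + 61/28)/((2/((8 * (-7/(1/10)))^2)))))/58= -8998731840/29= -310301097.93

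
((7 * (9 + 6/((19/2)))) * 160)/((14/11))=161040/19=8475.79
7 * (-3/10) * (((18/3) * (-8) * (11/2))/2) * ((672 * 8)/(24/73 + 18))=90655488/1115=81305.37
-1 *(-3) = 3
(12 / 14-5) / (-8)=29 / 56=0.52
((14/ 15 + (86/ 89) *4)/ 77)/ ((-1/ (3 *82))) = -525292/ 34265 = -15.33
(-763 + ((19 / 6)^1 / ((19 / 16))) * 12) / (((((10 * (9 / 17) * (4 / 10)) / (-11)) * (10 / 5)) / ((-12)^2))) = 273394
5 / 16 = 0.31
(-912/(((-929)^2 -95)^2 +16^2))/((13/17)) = -3876/2420196347309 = -0.00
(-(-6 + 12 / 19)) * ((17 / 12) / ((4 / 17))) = 4913 / 152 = 32.32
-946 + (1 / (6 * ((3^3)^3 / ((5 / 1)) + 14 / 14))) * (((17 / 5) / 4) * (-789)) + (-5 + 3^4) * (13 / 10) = -667209299 / 787520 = -847.23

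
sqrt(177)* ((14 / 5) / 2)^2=49* sqrt(177) / 25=26.08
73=73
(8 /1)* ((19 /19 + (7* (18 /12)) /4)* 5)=145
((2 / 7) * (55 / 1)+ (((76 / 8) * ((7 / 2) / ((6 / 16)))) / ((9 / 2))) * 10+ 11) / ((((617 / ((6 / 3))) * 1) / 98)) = 1184092 / 16659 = 71.08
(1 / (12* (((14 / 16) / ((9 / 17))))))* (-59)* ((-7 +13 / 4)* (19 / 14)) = 50445 / 3332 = 15.14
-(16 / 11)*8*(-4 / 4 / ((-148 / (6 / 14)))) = -96 / 2849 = -0.03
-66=-66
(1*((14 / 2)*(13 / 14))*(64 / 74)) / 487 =208 / 18019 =0.01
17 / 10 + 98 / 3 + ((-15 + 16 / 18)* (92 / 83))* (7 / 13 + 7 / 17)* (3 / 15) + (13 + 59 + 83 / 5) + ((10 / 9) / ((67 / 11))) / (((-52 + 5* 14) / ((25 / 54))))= 1612652967553 / 13438907235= 120.00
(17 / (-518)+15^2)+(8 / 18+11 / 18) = 526859 / 2331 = 226.02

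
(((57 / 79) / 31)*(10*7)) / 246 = 665 / 100409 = 0.01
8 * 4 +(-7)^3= -311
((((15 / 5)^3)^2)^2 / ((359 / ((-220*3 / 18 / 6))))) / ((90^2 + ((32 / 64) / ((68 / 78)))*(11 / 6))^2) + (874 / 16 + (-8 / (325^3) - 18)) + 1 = 4502669111215270784545551 / 119672707924365178375000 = 37.62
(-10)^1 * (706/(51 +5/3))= -10590/79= -134.05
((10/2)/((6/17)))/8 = 85/48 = 1.77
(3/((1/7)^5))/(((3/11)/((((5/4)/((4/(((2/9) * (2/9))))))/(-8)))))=-924385/2592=-356.63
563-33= 530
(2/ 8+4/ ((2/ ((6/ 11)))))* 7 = 413/ 44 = 9.39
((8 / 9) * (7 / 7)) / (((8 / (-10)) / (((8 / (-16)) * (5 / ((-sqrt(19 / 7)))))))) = -25 * sqrt(133) / 171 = -1.69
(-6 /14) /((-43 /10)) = 30 /301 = 0.10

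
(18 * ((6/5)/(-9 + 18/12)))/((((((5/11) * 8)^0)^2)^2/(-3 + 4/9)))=184/25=7.36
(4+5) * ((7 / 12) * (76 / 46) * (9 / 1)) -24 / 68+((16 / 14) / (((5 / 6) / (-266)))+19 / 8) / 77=12559859 / 172040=73.01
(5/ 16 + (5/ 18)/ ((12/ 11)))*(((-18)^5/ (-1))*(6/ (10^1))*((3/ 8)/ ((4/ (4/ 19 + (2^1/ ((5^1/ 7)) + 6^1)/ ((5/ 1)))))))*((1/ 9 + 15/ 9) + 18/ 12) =739746189/ 1900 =389340.10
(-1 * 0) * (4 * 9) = 0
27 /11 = 2.45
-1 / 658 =-0.00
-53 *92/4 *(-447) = 544893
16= 16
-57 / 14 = -4.07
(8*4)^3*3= 98304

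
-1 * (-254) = 254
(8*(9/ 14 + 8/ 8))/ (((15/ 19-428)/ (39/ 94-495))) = 40633134/ 2670493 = 15.22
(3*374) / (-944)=-561 / 472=-1.19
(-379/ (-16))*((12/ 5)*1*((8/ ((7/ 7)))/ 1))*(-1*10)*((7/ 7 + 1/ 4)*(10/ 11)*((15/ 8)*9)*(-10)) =19186875/ 22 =872130.68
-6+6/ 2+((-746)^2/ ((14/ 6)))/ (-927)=-563005/ 2163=-260.29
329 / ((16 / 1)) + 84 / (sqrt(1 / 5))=329 / 16 + 84 * sqrt(5)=208.39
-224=-224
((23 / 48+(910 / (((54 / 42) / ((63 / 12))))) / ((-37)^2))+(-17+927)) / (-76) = -20002589 / 1664704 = -12.02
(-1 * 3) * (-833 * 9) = 22491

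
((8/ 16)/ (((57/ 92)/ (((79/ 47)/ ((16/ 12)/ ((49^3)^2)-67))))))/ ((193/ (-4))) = 201196950753736/ 479491933568145553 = 0.00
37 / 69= 0.54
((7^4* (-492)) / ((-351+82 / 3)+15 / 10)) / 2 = 3543876 / 1933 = 1833.36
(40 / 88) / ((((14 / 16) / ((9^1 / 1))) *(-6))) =-60 / 77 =-0.78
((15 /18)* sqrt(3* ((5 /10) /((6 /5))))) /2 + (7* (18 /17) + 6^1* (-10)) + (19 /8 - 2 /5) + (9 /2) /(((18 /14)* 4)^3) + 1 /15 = -8903305 /176256 + 5* sqrt(5) /24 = -50.05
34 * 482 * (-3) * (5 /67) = -245820 /67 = -3668.96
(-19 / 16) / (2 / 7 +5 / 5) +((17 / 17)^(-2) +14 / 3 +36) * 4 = 23867 / 144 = 165.74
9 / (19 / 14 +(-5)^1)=-42 / 17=-2.47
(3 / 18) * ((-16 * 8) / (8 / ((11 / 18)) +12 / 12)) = -704 / 465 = -1.51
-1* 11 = -11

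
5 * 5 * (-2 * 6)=-300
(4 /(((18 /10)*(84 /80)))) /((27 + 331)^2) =100 /6055749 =0.00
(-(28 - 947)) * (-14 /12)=-6433 /6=-1072.17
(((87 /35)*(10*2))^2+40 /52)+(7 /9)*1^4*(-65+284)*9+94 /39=4007.69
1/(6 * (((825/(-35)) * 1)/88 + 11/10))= 0.20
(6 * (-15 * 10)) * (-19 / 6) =2850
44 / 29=1.52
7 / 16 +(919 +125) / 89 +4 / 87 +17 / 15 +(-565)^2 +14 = 65919224639 / 206480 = 319252.35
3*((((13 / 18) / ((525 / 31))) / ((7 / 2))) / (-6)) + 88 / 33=175997 / 66150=2.66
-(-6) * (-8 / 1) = -48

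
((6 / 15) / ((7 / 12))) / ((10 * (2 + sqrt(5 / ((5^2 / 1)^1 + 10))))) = 8 / 225-4 * sqrt(7) / 1575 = 0.03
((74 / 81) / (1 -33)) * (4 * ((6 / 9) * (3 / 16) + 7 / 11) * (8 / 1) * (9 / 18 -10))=47101 / 7128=6.61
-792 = -792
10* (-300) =-3000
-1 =-1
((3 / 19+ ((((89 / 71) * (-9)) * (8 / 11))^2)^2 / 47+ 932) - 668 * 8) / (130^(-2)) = -24230652767599331251900 / 332242812418253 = -72930555.19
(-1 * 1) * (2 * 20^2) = -800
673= 673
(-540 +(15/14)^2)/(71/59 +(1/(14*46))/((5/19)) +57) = -716597775/77410207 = -9.26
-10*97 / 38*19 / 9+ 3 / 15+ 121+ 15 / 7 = 21878 / 315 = 69.45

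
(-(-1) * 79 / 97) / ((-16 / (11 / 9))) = -869 / 13968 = -0.06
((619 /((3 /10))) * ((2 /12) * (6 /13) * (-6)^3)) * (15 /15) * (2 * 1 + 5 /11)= -12033360 /143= -84149.37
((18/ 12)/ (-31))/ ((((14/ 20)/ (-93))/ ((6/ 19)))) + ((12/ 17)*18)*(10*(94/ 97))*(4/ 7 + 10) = 285919470/ 219317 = 1303.68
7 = 7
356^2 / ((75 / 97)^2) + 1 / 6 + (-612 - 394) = 2373602423 / 11250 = 210986.88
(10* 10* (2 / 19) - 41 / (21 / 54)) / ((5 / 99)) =-1249578 / 665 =-1879.06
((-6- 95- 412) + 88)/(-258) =425/258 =1.65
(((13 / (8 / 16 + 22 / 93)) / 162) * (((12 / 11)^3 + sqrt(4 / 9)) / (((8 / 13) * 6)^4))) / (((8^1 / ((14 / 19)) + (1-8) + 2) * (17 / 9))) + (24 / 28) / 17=1073759470438505 / 21252347280654336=0.05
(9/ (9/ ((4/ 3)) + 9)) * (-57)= -228/ 7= -32.57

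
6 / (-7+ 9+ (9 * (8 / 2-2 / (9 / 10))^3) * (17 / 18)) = 2187 / 18137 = 0.12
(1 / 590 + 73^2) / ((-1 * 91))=-3144111 / 53690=-58.56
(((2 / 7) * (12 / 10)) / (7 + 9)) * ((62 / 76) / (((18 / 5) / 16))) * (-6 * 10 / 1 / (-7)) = 620 / 931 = 0.67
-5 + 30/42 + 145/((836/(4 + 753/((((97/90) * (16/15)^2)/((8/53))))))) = 6009465755/481362112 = 12.48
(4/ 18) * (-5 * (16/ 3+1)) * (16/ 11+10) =-2660/ 33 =-80.61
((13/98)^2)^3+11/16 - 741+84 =-656.31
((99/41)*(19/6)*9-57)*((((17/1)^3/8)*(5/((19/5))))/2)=6264075/1312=4774.45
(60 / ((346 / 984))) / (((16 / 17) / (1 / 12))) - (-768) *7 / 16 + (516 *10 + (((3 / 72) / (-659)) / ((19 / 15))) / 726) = 69334705993139 / 12580900464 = 5511.11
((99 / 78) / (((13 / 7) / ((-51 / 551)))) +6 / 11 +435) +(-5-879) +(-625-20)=-2240200255 / 2048618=-1093.52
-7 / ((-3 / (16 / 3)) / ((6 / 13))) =5.74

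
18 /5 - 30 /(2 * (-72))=457 /120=3.81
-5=-5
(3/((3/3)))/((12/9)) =9/4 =2.25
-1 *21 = -21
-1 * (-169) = 169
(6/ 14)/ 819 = 1/ 1911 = 0.00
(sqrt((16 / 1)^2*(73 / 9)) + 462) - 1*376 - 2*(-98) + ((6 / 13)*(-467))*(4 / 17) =16*sqrt(73) / 3 + 51114 / 221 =276.85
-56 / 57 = -0.98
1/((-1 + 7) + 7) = 1/13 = 0.08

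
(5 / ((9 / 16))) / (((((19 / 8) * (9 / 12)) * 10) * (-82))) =-128 / 21033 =-0.01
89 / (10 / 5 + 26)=89 / 28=3.18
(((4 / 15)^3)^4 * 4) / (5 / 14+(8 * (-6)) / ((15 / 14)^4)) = -939524096 / 65513704510546875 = -0.00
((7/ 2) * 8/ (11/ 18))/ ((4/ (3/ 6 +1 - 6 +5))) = 63/ 11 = 5.73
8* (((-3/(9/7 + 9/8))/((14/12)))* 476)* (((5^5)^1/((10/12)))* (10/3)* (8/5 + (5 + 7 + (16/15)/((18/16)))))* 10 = -7386579753.09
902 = 902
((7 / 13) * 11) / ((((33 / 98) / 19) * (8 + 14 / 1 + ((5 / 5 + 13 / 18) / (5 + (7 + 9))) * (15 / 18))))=9853704 / 650663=15.14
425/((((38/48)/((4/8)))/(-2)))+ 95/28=-283795/532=-533.45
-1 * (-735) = 735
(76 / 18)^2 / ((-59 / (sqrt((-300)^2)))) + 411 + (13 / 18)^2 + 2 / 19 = 116581325 / 363204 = 320.98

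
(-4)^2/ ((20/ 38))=152/ 5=30.40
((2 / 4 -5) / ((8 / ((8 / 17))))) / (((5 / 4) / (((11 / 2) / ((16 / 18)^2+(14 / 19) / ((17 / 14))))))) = -152361 / 182740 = -0.83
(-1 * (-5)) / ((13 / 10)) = 50 / 13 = 3.85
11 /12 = 0.92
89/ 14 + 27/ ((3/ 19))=177.36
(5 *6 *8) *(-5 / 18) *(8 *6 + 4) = -10400 / 3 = -3466.67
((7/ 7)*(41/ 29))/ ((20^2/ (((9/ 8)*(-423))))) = -156087/ 92800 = -1.68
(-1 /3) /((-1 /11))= 3.67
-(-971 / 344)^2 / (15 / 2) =-942841 / 887520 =-1.06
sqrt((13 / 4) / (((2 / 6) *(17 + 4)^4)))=sqrt(39) / 882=0.01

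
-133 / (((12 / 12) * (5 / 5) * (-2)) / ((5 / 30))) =133 / 12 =11.08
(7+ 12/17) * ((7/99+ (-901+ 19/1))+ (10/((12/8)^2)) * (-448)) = -37260461/1683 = -22139.31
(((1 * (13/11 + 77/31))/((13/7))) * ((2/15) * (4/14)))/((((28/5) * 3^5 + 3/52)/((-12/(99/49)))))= -3920000/11944710657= -0.00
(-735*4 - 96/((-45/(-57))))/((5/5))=-15308/5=-3061.60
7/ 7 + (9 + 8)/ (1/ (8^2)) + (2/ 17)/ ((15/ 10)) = 55543/ 51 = 1089.08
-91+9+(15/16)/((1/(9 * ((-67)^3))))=-40604317/16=-2537769.81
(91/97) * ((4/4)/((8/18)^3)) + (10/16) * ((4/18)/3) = 1798913/167616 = 10.73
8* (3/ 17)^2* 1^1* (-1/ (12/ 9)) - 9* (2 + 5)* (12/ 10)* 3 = -327996/ 1445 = -226.99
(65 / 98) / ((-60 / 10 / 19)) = -1235 / 588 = -2.10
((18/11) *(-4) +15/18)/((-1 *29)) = 13/66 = 0.20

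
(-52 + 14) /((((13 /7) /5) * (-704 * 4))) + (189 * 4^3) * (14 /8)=387459737 /18304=21168.04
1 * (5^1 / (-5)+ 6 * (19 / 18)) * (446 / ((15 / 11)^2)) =1279.19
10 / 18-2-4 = -49 / 9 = -5.44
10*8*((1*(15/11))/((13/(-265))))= -318000/143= -2223.78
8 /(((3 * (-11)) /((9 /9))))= -8 /33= -0.24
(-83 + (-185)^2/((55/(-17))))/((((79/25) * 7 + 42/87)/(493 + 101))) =-655919100/2341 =-280187.57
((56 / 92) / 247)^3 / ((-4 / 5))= -0.00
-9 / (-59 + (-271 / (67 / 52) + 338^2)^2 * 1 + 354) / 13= -40401 / 758855669907283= -0.00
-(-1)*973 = 973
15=15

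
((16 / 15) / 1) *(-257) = -4112 / 15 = -274.13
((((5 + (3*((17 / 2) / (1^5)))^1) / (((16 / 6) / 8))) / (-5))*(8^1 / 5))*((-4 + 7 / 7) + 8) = -732 / 5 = -146.40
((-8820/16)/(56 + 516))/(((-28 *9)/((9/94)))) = 0.00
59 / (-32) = -59 / 32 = -1.84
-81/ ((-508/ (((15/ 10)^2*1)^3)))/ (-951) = -19683/ 10306304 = -0.00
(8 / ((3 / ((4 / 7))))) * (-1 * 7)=-10.67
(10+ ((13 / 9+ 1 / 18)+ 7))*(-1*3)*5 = -555 / 2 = -277.50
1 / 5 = 0.20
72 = 72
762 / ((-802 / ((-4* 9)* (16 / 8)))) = 27432 / 401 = 68.41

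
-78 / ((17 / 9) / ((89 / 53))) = -62478 / 901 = -69.34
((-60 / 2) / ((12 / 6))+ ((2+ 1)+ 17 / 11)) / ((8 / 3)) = -345 / 88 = -3.92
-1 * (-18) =18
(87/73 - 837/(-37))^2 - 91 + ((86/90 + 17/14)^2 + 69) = 1591930919707489/2895544656900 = 549.79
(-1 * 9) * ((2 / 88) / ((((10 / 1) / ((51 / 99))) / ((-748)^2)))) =-5895.60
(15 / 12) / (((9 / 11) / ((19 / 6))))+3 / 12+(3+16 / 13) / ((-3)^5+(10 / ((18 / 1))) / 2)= 62206063 / 12268152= 5.07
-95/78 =-1.22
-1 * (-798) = 798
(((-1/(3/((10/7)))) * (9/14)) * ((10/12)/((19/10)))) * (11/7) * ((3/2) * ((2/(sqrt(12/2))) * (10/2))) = -6875 * sqrt(6)/13034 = -1.29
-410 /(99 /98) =-405.86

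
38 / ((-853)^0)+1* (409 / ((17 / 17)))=447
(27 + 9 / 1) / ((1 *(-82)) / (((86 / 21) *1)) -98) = -1548 / 5075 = -0.31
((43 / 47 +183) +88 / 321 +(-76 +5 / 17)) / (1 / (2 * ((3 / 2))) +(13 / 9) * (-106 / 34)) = -83470953 / 3208502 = -26.02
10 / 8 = 5 / 4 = 1.25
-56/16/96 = -7/192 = -0.04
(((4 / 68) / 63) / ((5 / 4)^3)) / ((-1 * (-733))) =64 / 98130375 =0.00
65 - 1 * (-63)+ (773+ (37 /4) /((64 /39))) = 232099 /256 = 906.64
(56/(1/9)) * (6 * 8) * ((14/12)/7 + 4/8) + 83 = 16211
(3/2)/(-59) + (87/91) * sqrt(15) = -3/118 + 87 * sqrt(15)/91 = 3.68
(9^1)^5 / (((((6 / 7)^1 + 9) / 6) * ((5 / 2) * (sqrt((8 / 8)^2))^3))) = 1653372 / 115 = 14377.15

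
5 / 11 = 0.45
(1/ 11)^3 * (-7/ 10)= -7/ 13310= -0.00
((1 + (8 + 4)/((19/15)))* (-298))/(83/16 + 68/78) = -185952/361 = -515.10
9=9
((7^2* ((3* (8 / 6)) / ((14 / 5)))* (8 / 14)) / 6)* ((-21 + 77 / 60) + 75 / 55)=-12113 / 99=-122.35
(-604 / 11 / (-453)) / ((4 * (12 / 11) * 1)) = 1 / 36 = 0.03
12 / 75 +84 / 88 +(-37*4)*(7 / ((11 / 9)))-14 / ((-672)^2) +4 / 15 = -7506621971 / 8870400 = -846.26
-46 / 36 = -23 / 18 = -1.28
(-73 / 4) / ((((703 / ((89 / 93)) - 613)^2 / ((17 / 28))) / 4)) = -9829961 / 3279239152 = -0.00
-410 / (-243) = 410 / 243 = 1.69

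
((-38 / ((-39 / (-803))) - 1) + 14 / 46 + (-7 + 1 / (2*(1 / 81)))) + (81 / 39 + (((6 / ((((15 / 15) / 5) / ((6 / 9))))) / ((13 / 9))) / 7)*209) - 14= -4371721 / 12558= -348.12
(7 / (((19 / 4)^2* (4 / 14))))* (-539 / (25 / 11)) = -2324168 / 9025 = -257.53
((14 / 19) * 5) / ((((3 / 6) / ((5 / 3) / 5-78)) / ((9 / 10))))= -9786 / 19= -515.05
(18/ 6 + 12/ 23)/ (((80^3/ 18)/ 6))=2187/ 2944000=0.00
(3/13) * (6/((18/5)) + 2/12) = 11/26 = 0.42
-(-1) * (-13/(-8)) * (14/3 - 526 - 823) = -52429/24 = -2184.54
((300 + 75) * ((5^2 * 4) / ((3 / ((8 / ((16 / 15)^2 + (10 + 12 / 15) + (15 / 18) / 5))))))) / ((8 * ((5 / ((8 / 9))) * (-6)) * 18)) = -250000 / 147069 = -1.70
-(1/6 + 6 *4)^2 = -21025/36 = -584.03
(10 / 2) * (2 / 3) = 10 / 3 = 3.33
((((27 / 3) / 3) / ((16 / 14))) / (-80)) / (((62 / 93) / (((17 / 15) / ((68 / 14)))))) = -147 / 12800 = -0.01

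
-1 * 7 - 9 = -16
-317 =-317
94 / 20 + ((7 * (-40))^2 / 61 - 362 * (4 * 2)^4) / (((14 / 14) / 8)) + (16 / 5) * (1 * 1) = -11851726.13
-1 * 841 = -841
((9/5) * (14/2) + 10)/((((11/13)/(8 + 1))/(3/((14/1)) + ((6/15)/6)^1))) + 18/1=329313/3850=85.54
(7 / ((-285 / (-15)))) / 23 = 7 / 437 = 0.02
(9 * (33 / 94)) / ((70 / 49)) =2079 / 940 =2.21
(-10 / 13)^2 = 0.59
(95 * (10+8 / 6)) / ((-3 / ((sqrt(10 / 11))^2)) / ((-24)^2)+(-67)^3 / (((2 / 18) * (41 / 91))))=-4460800 / 24891779089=-0.00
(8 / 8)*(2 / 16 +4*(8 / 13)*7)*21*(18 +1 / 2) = 1402485 / 208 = 6742.72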